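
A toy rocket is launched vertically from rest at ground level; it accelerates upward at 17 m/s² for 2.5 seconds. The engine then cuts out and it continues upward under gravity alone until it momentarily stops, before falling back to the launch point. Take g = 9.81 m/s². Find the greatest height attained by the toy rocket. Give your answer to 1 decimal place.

145.2 m

Phase 1 (powered ascent): v₀ = 0 m/s, a = 17 m/s².
v = v₀ + at = 0 + (17)(2.5) = 42.5 m/s
Δx = v₀t + ½at² = 0·2.5 + 0.5·17·2.5² = 53.1 m

Phase 2 (coasting upward): v₀ = 42.5 m/s, a = -9.81 m/s².
v = v₀ + at → t = (0 − 42.5) / -9.81 = 4.33 s
v² = v₀² + 2aΔx → Δx = (0² − 42.5²)/(2·-9.81) = 92.1 m
Maximum height = 53.1 + 92.1 = 145 m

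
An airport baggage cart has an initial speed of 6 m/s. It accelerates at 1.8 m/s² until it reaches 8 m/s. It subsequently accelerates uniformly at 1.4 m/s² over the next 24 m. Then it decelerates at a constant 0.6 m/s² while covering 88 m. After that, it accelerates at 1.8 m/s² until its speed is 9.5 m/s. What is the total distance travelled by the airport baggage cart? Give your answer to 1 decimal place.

Phase 1 (accelerating): v₀ = 6.00 m/s, a = 1.8 m/s².
v = v₀ + at → t = (8 − 6.00) / 1.8 = 1.11 s
v² = v₀² + 2aΔx → Δx = (8² − 6.00²)/(2·1.8) = 7.78 m

Phase 2 (accelerating): v₀ = 8.00 m/s, a = 1.4 m/s².
v² = v₀² + 2aΔx = 8.00² + 2·1.4·24 = 131 → v = 11.5 m/s
t = (v − v₀)/a = (11.5 − 8.00)/1.4 = 2.47 s

Phase 3 (decelerating): v₀ = 11.5 m/s, a = -0.6 m/s².
v² = v₀² + 2aΔx = 11.5² + 2·-0.6·88 = 25.6 → v = 5.06 m/s
t = (v − v₀)/a = (5.06 − 11.5)/-0.6 = 10.7 s

Phase 4 (accelerating): v₀ = 5.06 m/s, a = 1.8 m/s².
v = v₀ + at → t = (9.5 − 5.06) / 1.8 = 2.47 s
v² = v₀² + 2aΔx → Δx = (9.5² − 5.06²)/(2·1.8) = 18.0 m
Total distance = 7.78 + 24.0 + 88.0 + 18.0 = 138 m

137.7 m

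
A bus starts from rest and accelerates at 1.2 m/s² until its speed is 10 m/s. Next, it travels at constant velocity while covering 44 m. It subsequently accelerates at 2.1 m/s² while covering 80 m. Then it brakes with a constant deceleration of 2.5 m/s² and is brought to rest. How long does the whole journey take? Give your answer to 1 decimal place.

26.3 s

Phase 1 (accelerating): v₀ = 0 m/s, a = 1.2 m/s².
v = v₀ + at → t = (10 − 0) / 1.2 = 8.33 s
v² = v₀² + 2aΔx → Δx = (10² − 0²)/(2·1.2) = 41.7 m

Phase 2 (constant speed): v₀ = 10.0 m/s, a = 0 m/s².
Constant speed: t = d/v = 44/10.0 = 4.40 s

Phase 3 (accelerating): v₀ = 10.0 m/s, a = 2.1 m/s².
v² = v₀² + 2aΔx = 10.0² + 2·2.1·80 = 436 → v = 20.9 m/s
t = (v − v₀)/a = (20.9 − 10.0)/2.1 = 5.18 s

Phase 4 (decelerating): v₀ = 20.9 m/s, a = -2.5 m/s².
v = v₀ + at → t = (0 − 20.9) / -2.5 = 8.35 s
v² = v₀² + 2aΔx → Δx = (0² − 20.9²)/(2·-2.5) = 87.2 m
Total time = 8.33 + 4.40 + 5.18 + 8.35 = 26.3 s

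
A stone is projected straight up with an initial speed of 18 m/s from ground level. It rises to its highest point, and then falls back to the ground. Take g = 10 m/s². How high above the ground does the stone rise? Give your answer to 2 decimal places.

Phase 1 (rising): v₀ = 18.0 m/s, a = -10 m/s².
v = v₀ + at → t = (0 − 18.0) / -10 = 1.80 s
v² = v₀² + 2aΔx → Δx = (0² − 18.0²)/(2·-10) = 16.2 m
Maximum height = 16.2 m

16.20 m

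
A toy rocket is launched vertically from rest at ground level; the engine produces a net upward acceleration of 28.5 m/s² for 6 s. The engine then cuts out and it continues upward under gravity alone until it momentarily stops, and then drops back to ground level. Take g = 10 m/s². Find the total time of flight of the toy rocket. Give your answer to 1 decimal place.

43.0 s

Phase 1 (powered ascent): v₀ = 0 m/s, a = 28.5 m/s².
v = v₀ + at = 0 + (28.5)(6) = 171 m/s
Δx = v₀t + ½at² = 0·6 + 0.5·28.5·6² = 513 m

Phase 2 (coasting upward): v₀ = 171 m/s, a = -10 m/s².
v = v₀ + at → t = (0 − 171) / -10 = 17.1 s
v² = v₀² + 2aΔx → Δx = (0² − 171²)/(2·-10) = 1460 m

Phase 3 (free fall): v₀ = 0 m/s, a = -10 m/s².
Falls 1980 m from rest: t = √(2·1980/10) = 19.9 s; v = g·t = 199 m/s.
Total time = 6.00 + 17.1 + 19.9 = 43.0 s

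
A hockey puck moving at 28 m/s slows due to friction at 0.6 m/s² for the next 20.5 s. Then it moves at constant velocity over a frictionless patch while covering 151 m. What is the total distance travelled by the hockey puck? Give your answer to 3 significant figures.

Phase 1 (decelerating): v₀ = 28.0 m/s, a = -0.6 m/s².
v = v₀ + at = 28.0 + (-0.6)(20.5) = 15.7 m/s
Δx = v₀t + ½at² = 28.0·20.5 + 0.5·-0.6·20.5² = 448 m

Phase 2 (constant speed): v₀ = 15.7 m/s, a = 0 m/s².
Constant speed: t = d/v = 151/15.7 = 9.62 s
Total distance = 448 + 151 = 599 m

599 m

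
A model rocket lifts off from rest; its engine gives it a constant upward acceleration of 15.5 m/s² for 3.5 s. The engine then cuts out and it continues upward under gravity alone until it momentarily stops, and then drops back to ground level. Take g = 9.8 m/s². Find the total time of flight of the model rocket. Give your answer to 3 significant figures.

16.1 s

Phase 1 (powered ascent): v₀ = 0 m/s, a = 15.5 m/s².
v = v₀ + at = 0 + (15.5)(3.5) = 54.2 m/s
Δx = v₀t + ½at² = 0·3.5 + 0.5·15.5·3.5² = 94.9 m

Phase 2 (coasting upward): v₀ = 54.2 m/s, a = -9.8 m/s².
v = v₀ + at → t = (0 − 54.2) / -9.8 = 5.54 s
v² = v₀² + 2aΔx → Δx = (0² − 54.2²)/(2·-9.8) = 150 m

Phase 3 (free fall): v₀ = 0 m/s, a = -9.8 m/s².
Falls 245 m from rest: t = √(2·245/9.8) = 7.07 s; v = g·t = 69.3 m/s.
Total time = 3.50 + 5.54 + 7.07 = 16.1 s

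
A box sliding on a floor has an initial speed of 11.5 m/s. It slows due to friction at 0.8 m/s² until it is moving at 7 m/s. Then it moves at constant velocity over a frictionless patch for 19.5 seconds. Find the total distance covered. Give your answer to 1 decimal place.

Phase 1 (decelerating): v₀ = 11.5 m/s, a = -0.8 m/s².
v = v₀ + at → t = (7 − 11.5) / -0.8 = 5.62 s
v² = v₀² + 2aΔx → Δx = (7² − 11.5²)/(2·-0.8) = 52.0 m

Phase 2 (constant speed): v₀ = 7.00 m/s, a = 0 m/s².
v = v₀ + at = 7.00 + (0)(19.5) = 7.00 m/s
Δx = v₀t + ½at² = 7.00·19.5 + 0.5·0·19.5² = 136 m
Total distance = 52.0 + 136 = 189 m

188.5 m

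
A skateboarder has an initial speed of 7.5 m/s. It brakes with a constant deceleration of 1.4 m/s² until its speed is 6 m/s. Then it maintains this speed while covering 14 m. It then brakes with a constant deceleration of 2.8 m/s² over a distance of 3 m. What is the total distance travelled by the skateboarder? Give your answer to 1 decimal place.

Phase 1 (decelerating): v₀ = 7.50 m/s, a = -1.4 m/s².
v = v₀ + at → t = (6 − 7.50) / -1.4 = 1.07 s
v² = v₀² + 2aΔx → Δx = (6² − 7.50²)/(2·-1.4) = 7.23 m

Phase 2 (constant speed): v₀ = 6.00 m/s, a = 0 m/s².
Constant speed: t = d/v = 14/6.00 = 2.33 s

Phase 3 (decelerating): v₀ = 6.00 m/s, a = -2.8 m/s².
v² = v₀² + 2aΔx = 6.00² + 2·-2.8·3 = 19.2 → v = 4.38 m/s
t = (v − v₀)/a = (4.38 − 6.00)/-2.8 = 0.578 s
Total distance = 7.23 + 14.0 + 3.00 = 24.2 m

24.2 m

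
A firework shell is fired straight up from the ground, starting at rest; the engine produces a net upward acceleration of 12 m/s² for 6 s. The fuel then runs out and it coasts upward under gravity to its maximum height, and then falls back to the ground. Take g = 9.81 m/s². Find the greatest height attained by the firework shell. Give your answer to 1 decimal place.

480.2 m

Phase 1 (powered ascent): v₀ = 0 m/s, a = 12 m/s².
v = v₀ + at = 0 + (12)(6) = 72.0 m/s
Δx = v₀t + ½at² = 0·6 + 0.5·12·6² = 216 m

Phase 2 (coasting upward): v₀ = 72.0 m/s, a = -9.81 m/s².
v = v₀ + at → t = (0 − 72.0) / -9.81 = 7.34 s
v² = v₀² + 2aΔx → Δx = (0² − 72.0²)/(2·-9.81) = 264 m
Maximum height = 216 + 264 = 480 m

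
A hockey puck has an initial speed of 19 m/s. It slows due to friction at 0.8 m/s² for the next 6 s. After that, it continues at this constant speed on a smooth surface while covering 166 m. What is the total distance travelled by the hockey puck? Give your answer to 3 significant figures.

266 m

Phase 1 (decelerating): v₀ = 19.0 m/s, a = -0.8 m/s².
v = v₀ + at = 19.0 + (-0.8)(6) = 14.2 m/s
Δx = v₀t + ½at² = 19.0·6 + 0.5·-0.8·6² = 99.6 m

Phase 2 (constant speed): v₀ = 14.2 m/s, a = 0 m/s².
Constant speed: t = d/v = 166/14.2 = 11.7 s
Total distance = 99.6 + 166 = 266 m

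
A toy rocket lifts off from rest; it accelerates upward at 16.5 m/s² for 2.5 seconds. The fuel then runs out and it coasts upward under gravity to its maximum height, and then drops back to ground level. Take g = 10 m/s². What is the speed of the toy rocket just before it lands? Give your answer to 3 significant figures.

52.3 m/s

Phase 1 (powered ascent): v₀ = 0 m/s, a = 16.5 m/s².
v = v₀ + at = 0 + (16.5)(2.5) = 41.2 m/s
Δx = v₀t + ½at² = 0·2.5 + 0.5·16.5·2.5² = 51.6 m

Phase 2 (coasting upward): v₀ = 41.2 m/s, a = -10 m/s².
v = v₀ + at → t = (0 − 41.2) / -10 = 4.12 s
v² = v₀² + 2aΔx → Δx = (0² − 41.2²)/(2·-10) = 85.1 m

Phase 3 (free fall): v₀ = 0 m/s, a = -10 m/s².
Falls 137 m from rest: t = √(2·137/10) = 5.23 s; v = g·t = 52.3 m/s.
Impact speed = 52.3 m/s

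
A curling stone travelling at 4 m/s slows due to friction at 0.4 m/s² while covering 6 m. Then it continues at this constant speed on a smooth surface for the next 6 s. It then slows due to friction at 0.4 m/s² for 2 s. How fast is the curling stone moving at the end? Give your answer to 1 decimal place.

2.5 m/s

Phase 1 (decelerating): v₀ = 4.00 m/s, a = -0.4 m/s².
v² = v₀² + 2aΔx = 4.00² + 2·-0.4·6 = 11.2 → v = 3.35 m/s
t = (v − v₀)/a = (3.35 − 4.00)/-0.4 = 1.63 s

Phase 2 (constant speed): v₀ = 3.35 m/s, a = 0 m/s².
v = v₀ + at = 3.35 + (0)(6) = 3.35 m/s
Δx = v₀t + ½at² = 3.35·6 + 0.5·0·6² = 20.1 m

Phase 3 (decelerating): v₀ = 3.35 m/s, a = -0.4 m/s².
v = v₀ + at = 3.35 + (-0.4)(2) = 2.55 m/s
Δx = v₀t + ½at² = 3.35·2 + 0.5·-0.4·2² = 5.89 m
Final speed = 2.55 m/s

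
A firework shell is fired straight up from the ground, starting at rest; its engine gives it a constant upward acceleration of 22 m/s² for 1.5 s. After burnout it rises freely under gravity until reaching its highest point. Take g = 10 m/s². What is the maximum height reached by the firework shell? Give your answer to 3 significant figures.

Phase 1 (powered ascent): v₀ = 0 m/s, a = 22 m/s².
v = v₀ + at = 0 + (22)(1.5) = 33.0 m/s
Δx = v₀t + ½at² = 0·1.5 + 0.5·22·1.5² = 24.8 m

Phase 2 (coasting upward): v₀ = 33.0 m/s, a = -10 m/s².
v = v₀ + at → t = (0 − 33.0) / -10 = 3.30 s
v² = v₀² + 2aΔx → Δx = (0² − 33.0²)/(2·-10) = 54.5 m
Maximum height = 24.8 + 54.5 = 79.2 m

79.2 m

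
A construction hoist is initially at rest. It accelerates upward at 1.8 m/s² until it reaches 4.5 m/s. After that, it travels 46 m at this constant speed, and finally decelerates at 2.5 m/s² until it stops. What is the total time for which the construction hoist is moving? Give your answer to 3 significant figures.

14.5 s

Phase 1 (accelerating): v₀ = 0 m/s, a = 1.8 m/s².
v = v₀ + at → t = (4.5 − 0) / 1.8 = 2.50 s
v² = v₀² + 2aΔx → Δx = (4.5² − 0²)/(2·1.8) = 5.62 m

Phase 2 (constant speed): v₀ = 4.50 m/s, a = 0 m/s².
Constant speed: t = d/v = 46/4.50 = 10.2 s

Phase 3 (decelerating): v₀ = 4.50 m/s, a = -2.5 m/s².
v = v₀ + at → t = (0 − 4.50) / -2.5 = 1.80 s
v² = v₀² + 2aΔx → Δx = (0² − 4.50²)/(2·-2.5) = 4.05 m
Total time = 2.50 + 10.2 + 1.80 = 14.5 s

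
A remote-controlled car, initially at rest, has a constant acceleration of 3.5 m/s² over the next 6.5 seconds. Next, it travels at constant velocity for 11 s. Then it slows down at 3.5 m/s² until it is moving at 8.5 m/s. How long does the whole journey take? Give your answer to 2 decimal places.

Phase 1 (accelerating): v₀ = 0 m/s, a = 3.5 m/s².
v = v₀ + at = 0 + (3.5)(6.5) = 22.8 m/s
Δx = v₀t + ½at² = 0·6.5 + 0.5·3.5·6.5² = 73.9 m

Phase 2 (constant speed): v₀ = 22.8 m/s, a = 0 m/s².
v = v₀ + at = 22.8 + (0)(11) = 22.8 m/s
Δx = v₀t + ½at² = 22.8·11 + 0.5·0·11² = 250 m

Phase 3 (decelerating): v₀ = 22.8 m/s, a = -3.5 m/s².
v = v₀ + at → t = (8.5 − 22.8) / -3.5 = 4.07 s
v² = v₀² + 2aΔx → Δx = (8.5² − 22.8²)/(2·-3.5) = 63.6 m
Total time = 6.50 + 11.0 + 4.07 = 21.6 s

21.57 s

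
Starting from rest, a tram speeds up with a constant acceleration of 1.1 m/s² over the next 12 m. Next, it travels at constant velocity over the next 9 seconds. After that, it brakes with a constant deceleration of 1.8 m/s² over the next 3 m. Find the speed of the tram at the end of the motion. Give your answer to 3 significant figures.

3.95 m/s

Phase 1 (accelerating): v₀ = 0 m/s, a = 1.1 m/s².
v² = v₀² + 2aΔx = 0² + 2·1.1·12 = 26.4 → v = 5.14 m/s
t = (v − v₀)/a = (5.14 − 0)/1.1 = 4.67 s

Phase 2 (constant speed): v₀ = 5.14 m/s, a = 0 m/s².
v = v₀ + at = 5.14 + (0)(9) = 5.14 m/s
Δx = v₀t + ½at² = 5.14·9 + 0.5·0·9² = 46.2 m

Phase 3 (decelerating): v₀ = 5.14 m/s, a = -1.8 m/s².
v² = v₀² + 2aΔx = 5.14² + 2·-1.8·3 = 15.6 → v = 3.95 m/s
t = (v − v₀)/a = (3.95 − 5.14)/-1.8 = 0.660 s
Final speed = 3.95 m/s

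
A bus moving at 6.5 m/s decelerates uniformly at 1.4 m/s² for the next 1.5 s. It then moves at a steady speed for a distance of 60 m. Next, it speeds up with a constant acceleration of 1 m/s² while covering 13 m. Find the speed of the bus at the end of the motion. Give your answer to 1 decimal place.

6.7 m/s

Phase 1 (decelerating): v₀ = 6.50 m/s, a = -1.4 m/s².
v = v₀ + at = 6.50 + (-1.4)(1.5) = 4.40 m/s
Δx = v₀t + ½at² = 6.50·1.5 + 0.5·-1.4·1.5² = 8.18 m

Phase 2 (constant speed): v₀ = 4.40 m/s, a = 0 m/s².
Constant speed: t = d/v = 60/4.40 = 13.6 s

Phase 3 (accelerating): v₀ = 4.40 m/s, a = 1 m/s².
v² = v₀² + 2aΔx = 4.40² + 2·1·13 = 45.4 → v = 6.73 m/s
t = (v − v₀)/a = (6.73 − 4.40)/1 = 2.33 s
Final speed = 6.73 m/s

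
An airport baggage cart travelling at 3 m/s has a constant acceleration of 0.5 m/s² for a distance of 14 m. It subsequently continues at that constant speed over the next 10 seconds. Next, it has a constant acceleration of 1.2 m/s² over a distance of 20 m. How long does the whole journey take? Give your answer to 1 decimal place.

Phase 1 (accelerating): v₀ = 3.00 m/s, a = 0.5 m/s².
v² = v₀² + 2aΔx = 3.00² + 2·0.5·14 = 23.0 → v = 4.80 m/s
t = (v − v₀)/a = (4.80 − 3.00)/0.5 = 3.59 s

Phase 2 (constant speed): v₀ = 4.80 m/s, a = 0 m/s².
v = v₀ + at = 4.80 + (0)(10) = 4.80 m/s
Δx = v₀t + ½at² = 4.80·10 + 0.5·0·10² = 48.0 m

Phase 3 (accelerating): v₀ = 4.80 m/s, a = 1.2 m/s².
v² = v₀² + 2aΔx = 4.80² + 2·1.2·20 = 71.0 → v = 8.43 m/s
t = (v − v₀)/a = (8.43 − 4.80)/1.2 = 3.03 s
Total time = 3.59 + 10.0 + 3.03 = 16.6 s

16.6 s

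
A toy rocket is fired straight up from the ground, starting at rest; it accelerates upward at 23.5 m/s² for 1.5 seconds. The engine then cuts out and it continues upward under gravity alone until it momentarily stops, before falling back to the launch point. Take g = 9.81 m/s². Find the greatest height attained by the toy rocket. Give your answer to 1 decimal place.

89.8 m

Phase 1 (powered ascent): v₀ = 0 m/s, a = 23.5 m/s².
v = v₀ + at = 0 + (23.5)(1.5) = 35.2 m/s
Δx = v₀t + ½at² = 0·1.5 + 0.5·23.5·1.5² = 26.4 m

Phase 2 (coasting upward): v₀ = 35.2 m/s, a = -9.81 m/s².
v = v₀ + at → t = (0 − 35.2) / -9.81 = 3.59 s
v² = v₀² + 2aΔx → Δx = (0² − 35.2²)/(2·-9.81) = 63.3 m
Maximum height = 26.4 + 63.3 = 89.8 m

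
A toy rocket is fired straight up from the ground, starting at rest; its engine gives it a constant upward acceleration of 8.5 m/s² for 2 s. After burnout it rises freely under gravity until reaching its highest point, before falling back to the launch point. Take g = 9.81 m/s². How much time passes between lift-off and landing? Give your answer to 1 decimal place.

6.3 s

Phase 1 (powered ascent): v₀ = 0 m/s, a = 8.5 m/s².
v = v₀ + at = 0 + (8.5)(2) = 17.0 m/s
Δx = v₀t + ½at² = 0·2 + 0.5·8.5·2² = 17.0 m

Phase 2 (coasting upward): v₀ = 17.0 m/s, a = -9.81 m/s².
v = v₀ + at → t = (0 − 17.0) / -9.81 = 1.73 s
v² = v₀² + 2aΔx → Δx = (0² − 17.0²)/(2·-9.81) = 14.7 m

Phase 3 (free fall): v₀ = 0 m/s, a = -9.81 m/s².
Falls 31.7 m from rest: t = √(2·31.7/9.81) = 2.54 s; v = g·t = 25.0 m/s.
Total time = 2.00 + 1.73 + 2.54 = 6.28 s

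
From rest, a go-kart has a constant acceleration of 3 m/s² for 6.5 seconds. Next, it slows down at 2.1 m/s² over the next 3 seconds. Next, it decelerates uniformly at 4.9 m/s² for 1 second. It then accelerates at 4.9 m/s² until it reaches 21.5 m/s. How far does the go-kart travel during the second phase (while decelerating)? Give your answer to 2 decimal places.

Phase 1 (accelerating): v₀ = 0 m/s, a = 3 m/s².
v = v₀ + at = 0 + (3)(6.5) = 19.5 m/s
Δx = v₀t + ½at² = 0·6.5 + 0.5·3·6.5² = 63.4 m

Phase 2 (decelerating): v₀ = 19.5 m/s, a = -2.1 m/s².
v = v₀ + at = 19.5 + (-2.1)(3) = 13.2 m/s
Δx = v₀t + ½at² = 19.5·3 + 0.5·-2.1·3² = 49.0 m
Distance in phase 2 = 49.0 m

49.05 m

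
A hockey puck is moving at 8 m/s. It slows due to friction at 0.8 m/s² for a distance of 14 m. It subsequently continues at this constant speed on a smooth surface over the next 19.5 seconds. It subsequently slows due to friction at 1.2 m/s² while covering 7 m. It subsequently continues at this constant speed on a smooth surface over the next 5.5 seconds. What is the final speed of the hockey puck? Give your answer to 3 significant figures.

4.98 m/s

Phase 1 (decelerating): v₀ = 8.00 m/s, a = -0.8 m/s².
v² = v₀² + 2aΔx = 8.00² + 2·-0.8·14 = 41.6 → v = 6.45 m/s
t = (v − v₀)/a = (6.45 − 8.00)/-0.8 = 1.94 s

Phase 2 (constant speed): v₀ = 6.45 m/s, a = 0 m/s².
v = v₀ + at = 6.45 + (0)(19.5) = 6.45 m/s
Δx = v₀t + ½at² = 6.45·19.5 + 0.5·0·19.5² = 126 m

Phase 3 (decelerating): v₀ = 6.45 m/s, a = -1.2 m/s².
v² = v₀² + 2aΔx = 6.45² + 2·-1.2·7 = 24.8 → v = 4.98 m/s
t = (v − v₀)/a = (4.98 − 6.45)/-1.2 = 1.22 s

Phase 4 (constant speed): v₀ = 4.98 m/s, a = 0 m/s².
v = v₀ + at = 4.98 + (0)(5.5) = 4.98 m/s
Δx = v₀t + ½at² = 4.98·5.5 + 0.5·0·5.5² = 27.4 m
Final speed = 4.98 m/s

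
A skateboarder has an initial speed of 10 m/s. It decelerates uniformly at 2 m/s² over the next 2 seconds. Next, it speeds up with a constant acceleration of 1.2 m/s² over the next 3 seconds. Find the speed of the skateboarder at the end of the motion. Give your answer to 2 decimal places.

9.60 m/s

Phase 1 (decelerating): v₀ = 10.0 m/s, a = -2 m/s².
v = v₀ + at = 10.0 + (-2)(2) = 6.00 m/s
Δx = v₀t + ½at² = 10.0·2 + 0.5·-2·2² = 16.0 m

Phase 2 (accelerating): v₀ = 6.00 m/s, a = 1.2 m/s².
v = v₀ + at = 6.00 + (1.2)(3) = 9.60 m/s
Δx = v₀t + ½at² = 6.00·3 + 0.5·1.2·3² = 23.4 m
Final speed = 9.60 m/s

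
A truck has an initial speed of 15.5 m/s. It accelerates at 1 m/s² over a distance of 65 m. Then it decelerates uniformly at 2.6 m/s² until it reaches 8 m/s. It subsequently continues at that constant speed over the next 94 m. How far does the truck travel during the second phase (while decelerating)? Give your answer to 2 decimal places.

58.89 m

Phase 1 (accelerating): v₀ = 15.5 m/s, a = 1 m/s².
v² = v₀² + 2aΔx = 15.5² + 2·1·65 = 370 → v = 19.2 m/s
t = (v − v₀)/a = (19.2 − 15.5)/1 = 3.74 s

Phase 2 (decelerating): v₀ = 19.2 m/s, a = -2.6 m/s².
v = v₀ + at → t = (8 − 19.2) / -2.6 = 4.32 s
v² = v₀² + 2aΔx → Δx = (8² − 19.2²)/(2·-2.6) = 58.9 m
Distance in phase 2 = 58.9 m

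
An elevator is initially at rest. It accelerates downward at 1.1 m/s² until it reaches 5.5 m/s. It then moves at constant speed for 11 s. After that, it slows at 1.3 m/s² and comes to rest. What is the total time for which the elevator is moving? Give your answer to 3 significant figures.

20.2 s

Phase 1 (accelerating): v₀ = 0 m/s, a = 1.1 m/s².
v = v₀ + at → t = (5.5 − 0) / 1.1 = 5.00 s
v² = v₀² + 2aΔx → Δx = (5.5² − 0²)/(2·1.1) = 13.7 m

Phase 2 (constant speed): v₀ = 5.50 m/s, a = 0 m/s².
v = v₀ + at = 5.50 + (0)(11) = 5.50 m/s
Δx = v₀t + ½at² = 5.50·11 + 0.5·0·11² = 60.5 m

Phase 3 (decelerating): v₀ = 5.50 m/s, a = -1.3 m/s².
v = v₀ + at → t = (0 − 5.50) / -1.3 = 4.23 s
v² = v₀² + 2aΔx → Δx = (0² − 5.50²)/(2·-1.3) = 11.6 m
Total time = 5.00 + 11.0 + 4.23 = 20.2 s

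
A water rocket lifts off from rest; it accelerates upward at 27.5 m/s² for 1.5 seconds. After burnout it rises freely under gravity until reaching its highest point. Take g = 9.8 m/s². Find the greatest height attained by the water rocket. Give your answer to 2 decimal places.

Phase 1 (powered ascent): v₀ = 0 m/s, a = 27.5 m/s².
v = v₀ + at = 0 + (27.5)(1.5) = 41.2 m/s
Δx = v₀t + ½at² = 0·1.5 + 0.5·27.5·1.5² = 30.9 m

Phase 2 (coasting upward): v₀ = 41.2 m/s, a = -9.8 m/s².
v = v₀ + at → t = (0 − 41.2) / -9.8 = 4.21 s
v² = v₀² + 2aΔx → Δx = (0² − 41.2²)/(2·-9.8) = 86.8 m
Maximum height = 30.9 + 86.8 = 118 m

117.75 m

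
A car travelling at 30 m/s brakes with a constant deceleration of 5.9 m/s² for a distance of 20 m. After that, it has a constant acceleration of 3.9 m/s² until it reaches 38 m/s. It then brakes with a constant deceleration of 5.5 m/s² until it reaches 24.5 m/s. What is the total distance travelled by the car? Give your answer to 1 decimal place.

196.7 m

Phase 1 (decelerating): v₀ = 30.0 m/s, a = -5.9 m/s².
v² = v₀² + 2aΔx = 30.0² + 2·-5.9·20 = 664 → v = 25.8 m/s
t = (v − v₀)/a = (25.8 − 30.0)/-5.9 = 0.717 s

Phase 2 (accelerating): v₀ = 25.8 m/s, a = 3.9 m/s².
v = v₀ + at → t = (38 − 25.8) / 3.9 = 3.14 s
v² = v₀² + 2aΔx → Δx = (38² − 25.8²)/(2·3.9) = 100 m

Phase 3 (decelerating): v₀ = 38.0 m/s, a = -5.5 m/s².
v = v₀ + at → t = (24.5 − 38.0) / -5.5 = 2.45 s
v² = v₀² + 2aΔx → Δx = (24.5² − 38.0²)/(2·-5.5) = 76.7 m
Total distance = 20.0 + 100 + 76.7 = 197 m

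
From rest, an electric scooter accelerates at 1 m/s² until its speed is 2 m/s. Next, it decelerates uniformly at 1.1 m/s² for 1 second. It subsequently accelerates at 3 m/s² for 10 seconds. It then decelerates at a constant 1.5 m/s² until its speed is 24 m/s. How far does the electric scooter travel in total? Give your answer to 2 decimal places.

288.72 m

Phase 1 (accelerating): v₀ = 0 m/s, a = 1 m/s².
v = v₀ + at → t = (2 − 0) / 1 = 2.00 s
v² = v₀² + 2aΔx → Δx = (2² − 0²)/(2·1) = 2.00 m

Phase 2 (decelerating): v₀ = 2.00 m/s, a = -1.1 m/s².
v = v₀ + at = 2.00 + (-1.1)(1) = 0.900 m/s
Δx = v₀t + ½at² = 2.00·1 + 0.5·-1.1·1² = 1.45 m

Phase 3 (accelerating): v₀ = 0.900 m/s, a = 3 m/s².
v = v₀ + at = 0.900 + (3)(10) = 30.9 m/s
Δx = v₀t + ½at² = 0.900·10 + 0.5·3·10² = 159 m

Phase 4 (decelerating): v₀ = 30.9 m/s, a = -1.5 m/s².
v = v₀ + at → t = (24 − 30.9) / -1.5 = 4.60 s
v² = v₀² + 2aΔx → Δx = (24² − 30.9²)/(2·-1.5) = 126 m
Total distance = 2.00 + 1.45 + 159 + 126 = 289 m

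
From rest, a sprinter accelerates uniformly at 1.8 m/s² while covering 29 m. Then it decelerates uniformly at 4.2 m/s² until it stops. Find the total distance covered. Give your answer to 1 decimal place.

Phase 1 (accelerating): v₀ = 0 m/s, a = 1.8 m/s².
v² = v₀² + 2aΔx = 0² + 2·1.8·29 = 104 → v = 10.2 m/s
t = (v − v₀)/a = (10.2 − 0)/1.8 = 5.68 s

Phase 2 (decelerating): v₀ = 10.2 m/s, a = -4.2 m/s².
v = v₀ + at → t = (0 − 10.2) / -4.2 = 2.43 s
v² = v₀² + 2aΔx → Δx = (0² − 10.2²)/(2·-4.2) = 12.4 m
Total distance = 29.0 + 12.4 = 41.4 m

41.4 m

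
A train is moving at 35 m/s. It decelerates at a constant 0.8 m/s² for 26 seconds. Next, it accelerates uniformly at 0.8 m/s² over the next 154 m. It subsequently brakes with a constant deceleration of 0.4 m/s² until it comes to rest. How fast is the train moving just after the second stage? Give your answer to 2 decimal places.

21.17 m/s

Phase 1 (decelerating): v₀ = 35.0 m/s, a = -0.8 m/s².
v = v₀ + at = 35.0 + (-0.8)(26) = 14.2 m/s
Δx = v₀t + ½at² = 35.0·26 + 0.5·-0.8·26² = 640 m

Phase 2 (accelerating): v₀ = 14.2 m/s, a = 0.8 m/s².
v² = v₀² + 2aΔx = 14.2² + 2·0.8·154 = 448 → v = 21.2 m/s
t = (v − v₀)/a = (21.2 − 14.2)/0.8 = 8.71 s
Speed at end of phase 2 = 21.2 m/s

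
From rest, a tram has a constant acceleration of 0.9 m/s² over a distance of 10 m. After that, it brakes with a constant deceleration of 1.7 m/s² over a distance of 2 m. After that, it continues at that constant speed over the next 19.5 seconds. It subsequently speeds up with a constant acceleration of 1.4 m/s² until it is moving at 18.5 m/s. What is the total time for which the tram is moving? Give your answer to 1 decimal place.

Phase 1 (accelerating): v₀ = 0 m/s, a = 0.9 m/s².
v² = v₀² + 2aΔx = 0² + 2·0.9·10 = 18.0 → v = 4.24 m/s
t = (v − v₀)/a = (4.24 − 0)/0.9 = 4.71 s

Phase 2 (decelerating): v₀ = 4.24 m/s, a = -1.7 m/s².
v² = v₀² + 2aΔx = 4.24² + 2·-1.7·2 = 11.2 → v = 3.35 m/s
t = (v − v₀)/a = (3.35 − 4.24)/-1.7 = 0.527 s

Phase 3 (constant speed): v₀ = 3.35 m/s, a = 0 m/s².
v = v₀ + at = 3.35 + (0)(19.5) = 3.35 m/s
Δx = v₀t + ½at² = 3.35·19.5 + 0.5·0·19.5² = 65.3 m

Phase 4 (accelerating): v₀ = 3.35 m/s, a = 1.4 m/s².
v = v₀ + at → t = (18.5 − 3.35) / 1.4 = 10.8 s
v² = v₀² + 2aΔx → Δx = (18.5² − 3.35²)/(2·1.4) = 118 m
Total time = 4.71 + 0.527 + 19.5 + 10.8 = 35.6 s

35.6 s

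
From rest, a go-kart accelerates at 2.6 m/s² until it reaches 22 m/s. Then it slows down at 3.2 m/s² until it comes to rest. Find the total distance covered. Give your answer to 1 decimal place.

Phase 1 (accelerating): v₀ = 0 m/s, a = 2.6 m/s².
v = v₀ + at → t = (22 − 0) / 2.6 = 8.46 s
v² = v₀² + 2aΔx → Δx = (22² − 0²)/(2·2.6) = 93.1 m

Phase 2 (decelerating): v₀ = 22.0 m/s, a = -3.2 m/s².
v = v₀ + at → t = (0 − 22.0) / -3.2 = 6.88 s
v² = v₀² + 2aΔx → Δx = (0² − 22.0²)/(2·-3.2) = 75.6 m
Total distance = 93.1 + 75.6 = 169 m

168.7 m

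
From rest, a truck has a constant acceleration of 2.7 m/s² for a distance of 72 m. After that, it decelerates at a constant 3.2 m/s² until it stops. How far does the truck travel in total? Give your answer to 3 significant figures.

Phase 1 (accelerating): v₀ = 0 m/s, a = 2.7 m/s².
v² = v₀² + 2aΔx = 0² + 2·2.7·72 = 389 → v = 19.7 m/s
t = (v − v₀)/a = (19.7 − 0)/2.7 = 7.30 s

Phase 2 (decelerating): v₀ = 19.7 m/s, a = -3.2 m/s².
v = v₀ + at → t = (0 − 19.7) / -3.2 = 6.16 s
v² = v₀² + 2aΔx → Δx = (0² − 19.7²)/(2·-3.2) = 60.8 m
Total distance = 72.0 + 60.8 = 133 m

133 m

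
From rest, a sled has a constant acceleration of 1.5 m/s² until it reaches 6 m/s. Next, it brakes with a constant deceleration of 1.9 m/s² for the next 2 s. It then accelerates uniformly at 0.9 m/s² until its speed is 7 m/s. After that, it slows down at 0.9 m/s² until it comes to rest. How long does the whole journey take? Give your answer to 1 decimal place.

19.1 s

Phase 1 (accelerating): v₀ = 0 m/s, a = 1.5 m/s².
v = v₀ + at → t = (6 − 0) / 1.5 = 4.00 s
v² = v₀² + 2aΔx → Δx = (6² − 0²)/(2·1.5) = 12.0 m

Phase 2 (decelerating): v₀ = 6.00 m/s, a = -1.9 m/s².
v = v₀ + at = 6.00 + (-1.9)(2) = 2.20 m/s
Δx = v₀t + ½at² = 6.00·2 + 0.5·-1.9·2² = 8.20 m

Phase 3 (accelerating): v₀ = 2.20 m/s, a = 0.9 m/s².
v = v₀ + at → t = (7 − 2.20) / 0.9 = 5.33 s
v² = v₀² + 2aΔx → Δx = (7² − 2.20²)/(2·0.9) = 24.5 m

Phase 4 (decelerating): v₀ = 7.00 m/s, a = -0.9 m/s².
v = v₀ + at → t = (0 − 7.00) / -0.9 = 7.78 s
v² = v₀² + 2aΔx → Δx = (0² − 7.00²)/(2·-0.9) = 27.2 m
Total time = 4.00 + 2.00 + 5.33 + 7.78 = 19.1 s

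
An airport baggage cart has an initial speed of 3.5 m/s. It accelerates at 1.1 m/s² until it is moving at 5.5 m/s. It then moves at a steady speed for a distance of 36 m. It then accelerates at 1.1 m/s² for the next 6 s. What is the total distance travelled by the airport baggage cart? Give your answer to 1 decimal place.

97.0 m

Phase 1 (accelerating): v₀ = 3.50 m/s, a = 1.1 m/s².
v = v₀ + at → t = (5.5 − 3.50) / 1.1 = 1.82 s
v² = v₀² + 2aΔx → Δx = (5.5² − 3.50²)/(2·1.1) = 8.18 m

Phase 2 (constant speed): v₀ = 5.50 m/s, a = 0 m/s².
Constant speed: t = d/v = 36/5.50 = 6.55 s

Phase 3 (accelerating): v₀ = 5.50 m/s, a = 1.1 m/s².
v = v₀ + at = 5.50 + (1.1)(6) = 12.1 m/s
Δx = v₀t + ½at² = 5.50·6 + 0.5·1.1·6² = 52.8 m
Total distance = 8.18 + 36.0 + 52.8 = 97.0 m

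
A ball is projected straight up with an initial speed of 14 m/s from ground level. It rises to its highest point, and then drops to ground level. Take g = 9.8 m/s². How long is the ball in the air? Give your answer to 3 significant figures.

2.86 s

Phase 1 (rising): v₀ = 14.0 m/s, a = -9.8 m/s².
v = v₀ + at → t = (0 − 14.0) / -9.8 = 1.43 s
v² = v₀² + 2aΔx → Δx = (0² − 14.0²)/(2·-9.8) = 10.0 m

Phase 2 (falling): v₀ = 0 m/s, a = -9.8 m/s².
Falls 10.0 m from rest: t = √(2·10.0/9.8) = 1.43 s; v = g·t = 14.0 m/s.
Total time = 1.43 + 1.43 = 2.86 s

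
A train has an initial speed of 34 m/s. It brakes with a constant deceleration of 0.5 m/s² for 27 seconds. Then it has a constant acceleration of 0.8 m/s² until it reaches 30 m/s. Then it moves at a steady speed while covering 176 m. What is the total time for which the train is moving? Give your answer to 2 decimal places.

Phase 1 (decelerating): v₀ = 34.0 m/s, a = -0.5 m/s².
v = v₀ + at = 34.0 + (-0.5)(27) = 20.5 m/s
Δx = v₀t + ½at² = 34.0·27 + 0.5·-0.5·27² = 736 m

Phase 2 (accelerating): v₀ = 20.5 m/s, a = 0.8 m/s².
v = v₀ + at → t = (30 − 20.5) / 0.8 = 11.9 s
v² = v₀² + 2aΔx → Δx = (30² − 20.5²)/(2·0.8) = 300 m

Phase 3 (constant speed): v₀ = 30.0 m/s, a = 0 m/s².
Constant speed: t = d/v = 176/30.0 = 5.87 s
Total time = 27.0 + 11.9 + 5.87 = 44.7 s

44.74 s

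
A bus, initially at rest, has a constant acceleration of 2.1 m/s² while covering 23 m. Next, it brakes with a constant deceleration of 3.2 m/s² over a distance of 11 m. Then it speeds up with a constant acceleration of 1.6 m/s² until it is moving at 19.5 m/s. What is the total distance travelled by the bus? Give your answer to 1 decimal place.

144.6 m

Phase 1 (accelerating): v₀ = 0 m/s, a = 2.1 m/s².
v² = v₀² + 2aΔx = 0² + 2·2.1·23 = 96.6 → v = 9.83 m/s
t = (v − v₀)/a = (9.83 − 0)/2.1 = 4.68 s

Phase 2 (decelerating): v₀ = 9.83 m/s, a = -3.2 m/s².
v² = v₀² + 2aΔx = 9.83² + 2·-3.2·11 = 26.2 → v = 5.12 m/s
t = (v − v₀)/a = (5.12 − 9.83)/-3.2 = 1.47 s

Phase 3 (accelerating): v₀ = 5.12 m/s, a = 1.6 m/s².
v = v₀ + at → t = (19.5 − 5.12) / 1.6 = 8.99 s
v² = v₀² + 2aΔx → Δx = (19.5² − 5.12²)/(2·1.6) = 111 m
Total distance = 23.0 + 11.0 + 111 = 145 m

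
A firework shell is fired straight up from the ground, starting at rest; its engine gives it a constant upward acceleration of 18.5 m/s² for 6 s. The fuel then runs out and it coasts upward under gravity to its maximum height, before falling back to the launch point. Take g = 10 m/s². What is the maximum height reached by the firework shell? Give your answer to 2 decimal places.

949.05 m

Phase 1 (powered ascent): v₀ = 0 m/s, a = 18.5 m/s².
v = v₀ + at = 0 + (18.5)(6) = 111 m/s
Δx = v₀t + ½at² = 0·6 + 0.5·18.5·6² = 333 m

Phase 2 (coasting upward): v₀ = 111 m/s, a = -10 m/s².
v = v₀ + at → t = (0 − 111) / -10 = 11.1 s
v² = v₀² + 2aΔx → Δx = (0² − 111²)/(2·-10) = 616 m
Maximum height = 333 + 616 = 949 m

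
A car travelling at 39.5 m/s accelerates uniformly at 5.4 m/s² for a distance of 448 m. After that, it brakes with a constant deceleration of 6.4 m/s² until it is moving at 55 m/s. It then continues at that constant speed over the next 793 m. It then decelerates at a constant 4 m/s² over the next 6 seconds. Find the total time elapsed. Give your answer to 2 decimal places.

Phase 1 (accelerating): v₀ = 39.5 m/s, a = 5.4 m/s².
v² = v₀² + 2aΔx = 39.5² + 2·5.4·448 = 6400 → v = 80.0 m/s
t = (v − v₀)/a = (80.0 − 39.5)/5.4 = 7.50 s

Phase 2 (decelerating): v₀ = 80.0 m/s, a = -6.4 m/s².
v = v₀ + at → t = (55 − 80.0) / -6.4 = 3.90 s
v² = v₀² + 2aΔx → Δx = (55² − 80.0²)/(2·-6.4) = 264 m

Phase 3 (constant speed): v₀ = 55.0 m/s, a = 0 m/s².
Constant speed: t = d/v = 793/55.0 = 14.4 s

Phase 4 (decelerating): v₀ = 55.0 m/s, a = -4 m/s².
v = v₀ + at = 55.0 + (-4)(6) = 31.0 m/s
Δx = v₀t + ½at² = 55.0·6 + 0.5·-4·6² = 258 m
Total time = 7.50 + 3.90 + 14.4 + 6.00 = 31.8 s

31.82 s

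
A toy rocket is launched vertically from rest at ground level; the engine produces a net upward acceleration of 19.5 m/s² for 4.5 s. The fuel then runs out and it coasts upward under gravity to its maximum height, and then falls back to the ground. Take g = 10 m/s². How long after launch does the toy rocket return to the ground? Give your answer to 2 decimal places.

Phase 1 (powered ascent): v₀ = 0 m/s, a = 19.5 m/s².
v = v₀ + at = 0 + (19.5)(4.5) = 87.8 m/s
Δx = v₀t + ½at² = 0·4.5 + 0.5·19.5·4.5² = 197 m

Phase 2 (coasting upward): v₀ = 87.8 m/s, a = -10 m/s².
v = v₀ + at → t = (0 − 87.8) / -10 = 8.78 s
v² = v₀² + 2aΔx → Δx = (0² − 87.8²)/(2·-10) = 385 m

Phase 3 (free fall): v₀ = 0 m/s, a = -10 m/s².
Falls 582 m from rest: t = √(2·582/10) = 10.8 s; v = g·t = 108 m/s.
Total time = 4.50 + 8.78 + 10.8 = 24.1 s

24.07 s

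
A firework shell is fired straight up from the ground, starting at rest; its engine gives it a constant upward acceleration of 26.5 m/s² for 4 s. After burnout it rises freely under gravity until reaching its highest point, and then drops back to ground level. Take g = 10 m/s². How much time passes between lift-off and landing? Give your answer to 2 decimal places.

27.04 s

Phase 1 (powered ascent): v₀ = 0 m/s, a = 26.5 m/s².
v = v₀ + at = 0 + (26.5)(4) = 106 m/s
Δx = v₀t + ½at² = 0·4 + 0.5·26.5·4² = 212 m

Phase 2 (coasting upward): v₀ = 106 m/s, a = -10 m/s².
v = v₀ + at → t = (0 − 106) / -10 = 10.6 s
v² = v₀² + 2aΔx → Δx = (0² − 106²)/(2·-10) = 562 m

Phase 3 (free fall): v₀ = 0 m/s, a = -10 m/s².
Falls 774 m from rest: t = √(2·774/10) = 12.4 s; v = g·t = 124 m/s.
Total time = 4.00 + 10.6 + 12.4 = 27.0 s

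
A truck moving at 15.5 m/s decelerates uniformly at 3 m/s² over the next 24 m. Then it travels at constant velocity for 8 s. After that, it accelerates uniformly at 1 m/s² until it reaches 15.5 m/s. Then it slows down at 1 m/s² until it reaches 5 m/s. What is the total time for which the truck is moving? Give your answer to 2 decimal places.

Phase 1 (decelerating): v₀ = 15.5 m/s, a = -3 m/s².
v² = v₀² + 2aΔx = 15.5² + 2·-3·24 = 96.2 → v = 9.81 m/s
t = (v − v₀)/a = (9.81 − 15.5)/-3 = 1.90 s

Phase 2 (constant speed): v₀ = 9.81 m/s, a = 0 m/s².
v = v₀ + at = 9.81 + (0)(8) = 9.81 m/s
Δx = v₀t + ½at² = 9.81·8 + 0.5·0·8² = 78.5 m

Phase 3 (accelerating): v₀ = 9.81 m/s, a = 1 m/s².
v = v₀ + at → t = (15.5 − 9.81) / 1 = 5.69 s
v² = v₀² + 2aΔx → Δx = (15.5² − 9.81²)/(2·1) = 72.0 m

Phase 4 (decelerating): v₀ = 15.5 m/s, a = -1 m/s².
v = v₀ + at → t = (5 − 15.5) / -1 = 10.5 s
v² = v₀² + 2aΔx → Δx = (5² − 15.5²)/(2·-1) = 108 m
Total time = 1.90 + 8.00 + 5.69 + 10.5 = 26.1 s

26.09 s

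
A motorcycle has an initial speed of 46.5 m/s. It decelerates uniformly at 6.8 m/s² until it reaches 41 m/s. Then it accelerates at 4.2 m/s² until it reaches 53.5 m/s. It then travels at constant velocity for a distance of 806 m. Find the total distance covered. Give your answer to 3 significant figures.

982 m

Phase 1 (decelerating): v₀ = 46.5 m/s, a = -6.8 m/s².
v = v₀ + at → t = (41 − 46.5) / -6.8 = 0.809 s
v² = v₀² + 2aΔx → Δx = (41² − 46.5²)/(2·-6.8) = 35.4 m

Phase 2 (accelerating): v₀ = 41.0 m/s, a = 4.2 m/s².
v = v₀ + at → t = (53.5 − 41.0) / 4.2 = 2.98 s
v² = v₀² + 2aΔx → Δx = (53.5² − 41.0²)/(2·4.2) = 141 m

Phase 3 (constant speed): v₀ = 53.5 m/s, a = 0 m/s².
Constant speed: t = d/v = 806/53.5 = 15.1 s
Total distance = 35.4 + 141 + 806 = 982 m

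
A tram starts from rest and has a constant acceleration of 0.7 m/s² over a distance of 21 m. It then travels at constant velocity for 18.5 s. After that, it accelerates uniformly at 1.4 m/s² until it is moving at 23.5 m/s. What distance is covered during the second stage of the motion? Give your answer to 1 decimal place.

Phase 1 (accelerating): v₀ = 0 m/s, a = 0.7 m/s².
v² = v₀² + 2aΔx = 0² + 2·0.7·21 = 29.4 → v = 5.42 m/s
t = (v − v₀)/a = (5.42 − 0)/0.7 = 7.75 s

Phase 2 (constant speed): v₀ = 5.42 m/s, a = 0 m/s².
v = v₀ + at = 5.42 + (0)(18.5) = 5.42 m/s
Δx = v₀t + ½at² = 5.42·18.5 + 0.5·0·18.5² = 100 m
Distance in phase 2 = 100 m

100.3 m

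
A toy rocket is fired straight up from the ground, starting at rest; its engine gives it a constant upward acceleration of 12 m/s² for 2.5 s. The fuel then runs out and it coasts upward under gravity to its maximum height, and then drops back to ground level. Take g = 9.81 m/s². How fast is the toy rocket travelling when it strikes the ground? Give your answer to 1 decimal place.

Phase 1 (powered ascent): v₀ = 0 m/s, a = 12 m/s².
v = v₀ + at = 0 + (12)(2.5) = 30.0 m/s
Δx = v₀t + ½at² = 0·2.5 + 0.5·12·2.5² = 37.5 m

Phase 2 (coasting upward): v₀ = 30.0 m/s, a = -9.81 m/s².
v = v₀ + at → t = (0 − 30.0) / -9.81 = 3.06 s
v² = v₀² + 2aΔx → Δx = (0² − 30.0²)/(2·-9.81) = 45.9 m

Phase 3 (free fall): v₀ = 0 m/s, a = -9.81 m/s².
Falls 83.4 m from rest: t = √(2·83.4/9.81) = 4.12 s; v = g·t = 40.4 m/s.
Impact speed = 40.4 m/s

40.4 m/s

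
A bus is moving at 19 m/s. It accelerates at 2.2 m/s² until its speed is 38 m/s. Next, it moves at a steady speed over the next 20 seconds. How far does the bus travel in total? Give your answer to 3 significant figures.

1010 m

Phase 1 (accelerating): v₀ = 19.0 m/s, a = 2.2 m/s².
v = v₀ + at → t = (38 − 19.0) / 2.2 = 8.64 s
v² = v₀² + 2aΔx → Δx = (38² − 19.0²)/(2·2.2) = 246 m

Phase 2 (constant speed): v₀ = 38.0 m/s, a = 0 m/s².
v = v₀ + at = 38.0 + (0)(20) = 38.0 m/s
Δx = v₀t + ½at² = 38.0·20 + 0.5·0·20² = 760 m
Total distance = 246 + 760 = 1010 m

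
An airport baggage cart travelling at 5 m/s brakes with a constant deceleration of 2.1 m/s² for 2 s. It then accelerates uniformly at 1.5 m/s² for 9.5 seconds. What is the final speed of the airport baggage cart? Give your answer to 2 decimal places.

15.05 m/s

Phase 1 (decelerating): v₀ = 5.00 m/s, a = -2.1 m/s².
v = v₀ + at = 5.00 + (-2.1)(2) = 0.800 m/s
Δx = v₀t + ½at² = 5.00·2 + 0.5·-2.1·2² = 5.80 m

Phase 2 (accelerating): v₀ = 0.800 m/s, a = 1.5 m/s².
v = v₀ + at = 0.800 + (1.5)(9.5) = 15.1 m/s
Δx = v₀t + ½at² = 0.800·9.5 + 0.5·1.5·9.5² = 75.3 m
Final speed = 15.1 m/s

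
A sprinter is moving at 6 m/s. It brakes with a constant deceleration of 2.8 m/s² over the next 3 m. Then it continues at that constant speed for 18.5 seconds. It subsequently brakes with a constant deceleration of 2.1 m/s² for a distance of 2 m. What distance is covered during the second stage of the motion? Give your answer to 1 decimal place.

81.1 m

Phase 1 (decelerating): v₀ = 6.00 m/s, a = -2.8 m/s².
v² = v₀² + 2aΔx = 6.00² + 2·-2.8·3 = 19.2 → v = 4.38 m/s
t = (v − v₀)/a = (4.38 − 6.00)/-2.8 = 0.578 s

Phase 2 (constant speed): v₀ = 4.38 m/s, a = 0 m/s².
v = v₀ + at = 4.38 + (0)(18.5) = 4.38 m/s
Δx = v₀t + ½at² = 4.38·18.5 + 0.5·0·18.5² = 81.1 m
Distance in phase 2 = 81.1 m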